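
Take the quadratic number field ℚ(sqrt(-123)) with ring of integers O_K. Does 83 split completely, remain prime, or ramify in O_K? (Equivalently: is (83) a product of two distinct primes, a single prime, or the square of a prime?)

d = -123 ≡ 1 (mod 4), so O_K = ℤ[(1+√-123)/2] and disc(K) = d = -123.
Since gcd(83, -123) = 1 the prime 83 does not ramify.
Legendre symbol by Euler's criterion: (-123/83) ≡ (-123)^41 ≡ 82 (mod 83), i.e. (-123/83) = -1.
Legendre symbol -1 ⇒ 83 is inert.

83 remains inert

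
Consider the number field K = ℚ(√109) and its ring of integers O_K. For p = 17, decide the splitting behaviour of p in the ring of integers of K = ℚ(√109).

remains prime (inert)

109 mod 4 = 1, hence disc K = 109 and O_K = ℤ[(1+√109)/2].
disc(K) = 109 is not divisible by 17; 17 is unramified.
Compute (109/17) via Euler: 7^((17-1)/2) mod 17 = 16, so (109/17) = -1.
d is a non-residue mod p, hence 17 remains inert in O_K.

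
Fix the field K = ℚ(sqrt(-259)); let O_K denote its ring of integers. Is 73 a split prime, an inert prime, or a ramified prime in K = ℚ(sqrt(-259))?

p is inert

Since -259 ≡ 1 mod 4, the ring of integers is ℤ[(1+√-259)/2] with discriminant -259.
Since gcd(73, -259) = 1 the prime 73 does not ramify.
Legendre symbol by Euler's criterion: (-259/73) ≡ (-259)^36 ≡ 72 (mod 73), i.e. (-259/73) = -1.
d is a non-residue mod p, hence 73 remains inert in O_K.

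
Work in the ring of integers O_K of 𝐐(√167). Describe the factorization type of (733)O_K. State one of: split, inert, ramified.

d = 167 ≡ 3 (mod 4), so O_K = ℤ[√167] and disc(K) = 4d = 668.
Since gcd(733, 668) = 1 the prime 733 does not ramify.
Legendre symbol by Euler's criterion: (167/733) ≡ 167^366 ≡ 1 (mod 733), i.e. (167/733) = 1.
(167/733) = 1, so 733 splits.

split — (733) = 𝔭₁𝔭₂ with 𝔭₁ ≠ 𝔭₂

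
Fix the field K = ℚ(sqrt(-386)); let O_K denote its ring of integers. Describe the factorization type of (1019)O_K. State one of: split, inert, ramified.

d = -386 ≡ 2 (mod 4), so O_K = ℤ[√-386] and disc(K) = 4d = -1544.
Since gcd(1019, -1544) = 1 the prime 1019 does not ramify.
(-386/1019) = 633^509 mod 1019 = 1, giving Legendre symbol 1.
Legendre symbol 1 ⇒ 1019 is split.

p splits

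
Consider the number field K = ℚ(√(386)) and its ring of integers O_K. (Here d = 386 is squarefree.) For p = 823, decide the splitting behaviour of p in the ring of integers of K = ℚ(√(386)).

p is inert

386 mod 4 = 2, hence disc K = 4·386 = 1544 and O_K = ℤ[√386].
disc(K) = 1544 is not divisible by 823; 823 is unramified.
(386/823) = 386^411 mod 823 = 822, giving Legendre symbol -1.
(386/823) = -1, so 823 is inert.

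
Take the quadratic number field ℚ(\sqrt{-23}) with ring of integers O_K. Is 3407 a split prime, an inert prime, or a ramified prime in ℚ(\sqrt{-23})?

Since -23 ≡ 1 mod 4, the ring of integers is ℤ[(1+√-23)/2] with discriminant -23.
3407 ∤ -23, so 3407 is unramified.
Compute (-23/3407) via Euler: 3384^((3407-1)/2) mod 3407 = 1, so (-23/3407) = 1.
Legendre symbol 1 ⇒ 3407 is split.

splits completely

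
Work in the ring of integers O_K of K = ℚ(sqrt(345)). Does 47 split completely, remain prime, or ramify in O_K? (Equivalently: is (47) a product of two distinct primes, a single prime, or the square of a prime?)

d = 345 ≡ 1 (mod 4), so O_K = ℤ[(1+√345)/2] and disc(K) = d = 345.
47 ∤ 345, so 47 is unramified.
Euler's criterion: 345^23 mod 47 = 1. Thus (345|47) = 1.
d is a quadratic residue mod p, hence 47 splits in O_K.

splits completely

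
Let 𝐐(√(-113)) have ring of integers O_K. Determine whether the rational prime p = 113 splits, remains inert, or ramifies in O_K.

-113 mod 4 = 3, hence disc K = 4·(-113) = -452 and O_K = ℤ[√-113].
disc(K) = -452 = 113·(-4), so p = 113 is ramified.

p ramifies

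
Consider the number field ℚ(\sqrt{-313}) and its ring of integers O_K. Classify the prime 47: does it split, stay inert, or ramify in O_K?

d = -313 ≡ 3 (mod 4), so O_K = ℤ[√-313] and disc(K) = 4d = -1252.
47 ∤ -1252, so 47 is unramified.
Euler's criterion: (-313)^23 mod 47 = 1. Thus (-313|47) = 1.
(-313/47) = 1, so 47 splits.

47 splits in O_K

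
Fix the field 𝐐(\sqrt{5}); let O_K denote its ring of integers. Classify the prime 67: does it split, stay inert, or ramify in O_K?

Since 5 ≡ 1 mod 4, the ring of integers is ℤ[(1+√5)/2] with discriminant 5.
disc(K) = 5 is not divisible by 67; 67 is unramified.
Compute (5/67) via Euler: 5^((67-1)/2) mod 67 = 66, so (5/67) = -1.
d is a non-residue mod p, hence 67 remains inert in O_K.

inert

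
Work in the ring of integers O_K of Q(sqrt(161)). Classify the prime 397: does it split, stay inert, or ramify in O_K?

397 remains inert

161 mod 4 = 1, hence disc K = 161 and O_K = ℤ[(1+√161)/2].
397 ∤ 161, so 397 is unramified.
Euler's criterion: 161^198 mod 397 = 396. Thus (161|397) = -1.
(161/397) = -1, so 397 is inert.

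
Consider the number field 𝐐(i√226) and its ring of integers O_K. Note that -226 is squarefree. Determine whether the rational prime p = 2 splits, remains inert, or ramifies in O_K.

ramifies in O_K

-226 mod 4 = 2, hence disc K = 4·(-226) = -904 and O_K = ℤ[√-226].
Ramification test: 2 | -904. The prime 2 ramifies in K.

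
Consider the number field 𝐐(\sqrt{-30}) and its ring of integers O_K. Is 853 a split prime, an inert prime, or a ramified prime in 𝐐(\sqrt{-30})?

d = -30 ≡ 2 (mod 4), so O_K = ℤ[√-30] and disc(K) = 4d = -120.
Since gcd(853, -120) = 1 the prime 853 does not ramify.
Euler's criterion: (-30)^426 mod 853 = 1. Thus (-30|853) = 1.
Legendre symbol 1 ⇒ 853 is split.

split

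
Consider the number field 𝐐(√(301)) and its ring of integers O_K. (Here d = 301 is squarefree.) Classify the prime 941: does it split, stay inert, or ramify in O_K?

d = 301 ≡ 1 (mod 4), so O_K = ℤ[(1+√301)/2] and disc(K) = d = 301.
disc(K) = 301 is not divisible by 941; 941 is unramified.
Compute (301/941) via Euler: 301^((941-1)/2) mod 941 = 940, so (301/941) = -1.
(301/941) = -1, so 941 is inert.

inert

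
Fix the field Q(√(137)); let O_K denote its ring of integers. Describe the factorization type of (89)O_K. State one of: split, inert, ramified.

137 mod 4 = 1, hence disc K = 137 and O_K = ℤ[(1+√137)/2].
Since gcd(89, 137) = 1 the prime 89 does not ramify.
Compute (137/89) via Euler: 48^((89-1)/2) mod 89 = 88, so (137/89) = -1.
Legendre symbol -1 ⇒ 89 is inert.

89 remains inert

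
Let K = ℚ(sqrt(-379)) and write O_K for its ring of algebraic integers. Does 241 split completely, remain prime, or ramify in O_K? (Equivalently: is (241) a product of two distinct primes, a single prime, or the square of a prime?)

d = -379 ≡ 1 (mod 4), so O_K = ℤ[(1+√-379)/2] and disc(K) = d = -379.
disc(K) = -379 is not divisible by 241; 241 is unramified.
Legendre symbol by Euler's criterion: (-379/241) ≡ (-379)^120 ≡ 240 (mod 241), i.e. (-379/241) = -1.
d is a non-residue mod p, hence 241 remains inert in O_K.

p is inert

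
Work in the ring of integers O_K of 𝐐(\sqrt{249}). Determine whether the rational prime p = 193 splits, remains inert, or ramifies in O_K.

split

d = 249 ≡ 1 (mod 4), so O_K = ℤ[(1+√249)/2] and disc(K) = d = 249.
193 ∤ 249, so 193 is unramified.
Legendre symbol by Euler's criterion: (249/193) ≡ 249^96 ≡ 1 (mod 193), i.e. (249/193) = 1.
d is a quadratic residue mod p, hence 193 splits in O_K.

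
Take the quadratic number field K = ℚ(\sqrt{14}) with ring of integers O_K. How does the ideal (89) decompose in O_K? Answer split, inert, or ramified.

14 mod 4 = 2, hence disc K = 4·14 = 56 and O_K = ℤ[√14].
89 ∤ 56, so 89 is unramified.
(14/89) = 14^44 mod 89 = 88, giving Legendre symbol -1.
Legendre symbol -1 ⇒ 89 is inert.

inert — (89) stays prime in O_K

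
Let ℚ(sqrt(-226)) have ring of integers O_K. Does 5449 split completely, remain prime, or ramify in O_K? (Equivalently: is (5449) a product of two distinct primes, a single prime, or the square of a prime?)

-226 mod 4 = 2, hence disc K = 4·(-226) = -904 and O_K = ℤ[√-226].
5449 ∤ -904, so 5449 is unramified.
(-226/5449) = 5223^2724 mod 5449 = 1, giving Legendre symbol 1.
(-226/5449) = 1, so 5449 splits.

5449 splits in O_K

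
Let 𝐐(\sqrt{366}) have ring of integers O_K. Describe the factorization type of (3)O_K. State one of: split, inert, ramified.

ramified

Since 366 ≢ 1 mod 4, the ring of integers is ℤ[√366] with discriminant 4·366 = 1464.
disc(K) = 1464 = 3·488, so p = 3 is ramified.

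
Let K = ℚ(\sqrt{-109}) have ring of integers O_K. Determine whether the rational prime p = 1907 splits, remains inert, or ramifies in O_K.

d = -109 ≡ 3 (mod 4), so O_K = ℤ[√-109] and disc(K) = 4d = -436.
Since gcd(1907, -436) = 1 the prime 1907 does not ramify.
(-109/1907) = 1798^953 mod 1907 = 1, giving Legendre symbol 1.
d is a quadratic residue mod p, hence 1907 splits in O_K.

split — (1907) = 𝔭₁𝔭₂ with 𝔭₁ ≠ 𝔭₂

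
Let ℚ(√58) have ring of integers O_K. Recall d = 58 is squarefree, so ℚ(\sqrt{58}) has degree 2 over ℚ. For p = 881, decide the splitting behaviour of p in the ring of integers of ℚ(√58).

d = 58 ≡ 2 (mod 4), so O_K = ℤ[√58] and disc(K) = 4d = 232.
Since gcd(881, 232) = 1 the prime 881 does not ramify.
Legendre symbol by Euler's criterion: (58/881) ≡ 58^440 ≡ 880 (mod 881), i.e. (58/881) = -1.
Legendre symbol -1 ⇒ 881 is inert.

inert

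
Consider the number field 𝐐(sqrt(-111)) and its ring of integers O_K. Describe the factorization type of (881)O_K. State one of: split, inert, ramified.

-111 mod 4 = 1, hence disc K = -111 and O_K = ℤ[(1+√-111)/2].
disc(K) = -111 is not divisible by 881; 881 is unramified.
(-111/881) = 770^440 mod 881 = 880, giving Legendre symbol -1.
Legendre symbol -1 ⇒ 881 is inert.

inert — (881) stays prime in O_K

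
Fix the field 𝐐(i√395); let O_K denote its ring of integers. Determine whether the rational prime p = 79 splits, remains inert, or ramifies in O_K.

ramified — (79) = 𝔭²

-395 mod 4 = 1, hence disc K = -395 and O_K = ℤ[(1+√-395)/2].
Ramification test: 79 | -395. The prime 79 ramifies in K.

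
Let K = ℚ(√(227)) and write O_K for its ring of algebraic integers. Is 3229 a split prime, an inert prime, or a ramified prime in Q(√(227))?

Since 227 ≢ 1 mod 4, the ring of integers is ℤ[√227] with discriminant 4·227 = 908.
Since gcd(3229, 908) = 1 the prime 3229 does not ramify.
Euler's criterion: 227^1614 mod 3229 = 3228. Thus (227|3229) = -1.
d is a non-residue mod p, hence 3229 remains inert in O_K.

inert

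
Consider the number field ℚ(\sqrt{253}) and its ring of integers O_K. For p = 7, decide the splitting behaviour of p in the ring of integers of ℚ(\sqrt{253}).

Since 253 ≡ 1 mod 4, the ring of integers is ℤ[(1+√253)/2] with discriminant 253.
7 ∤ 253, so 7 is unramified.
Euler's criterion: 253^3 mod 7 = 1. Thus (253|7) = 1.
Legendre symbol 1 ⇒ 7 is split.

split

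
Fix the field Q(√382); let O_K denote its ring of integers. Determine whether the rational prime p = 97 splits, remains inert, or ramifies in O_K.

382 mod 4 = 2, hence disc K = 4·382 = 1528 and O_K = ℤ[√382].
disc(K) = 1528 is not divisible by 97; 97 is unramified.
Euler's criterion: 382^48 mod 97 = 1. Thus (382|97) = 1.
(382/97) = 1, so 97 splits.

split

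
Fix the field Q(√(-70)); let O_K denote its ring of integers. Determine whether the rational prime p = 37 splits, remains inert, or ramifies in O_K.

split — (37) = 𝔭₁𝔭₂ with 𝔭₁ ≠ 𝔭₂

Since -70 ≢ 1 mod 4, the ring of integers is ℤ[√-70] with discriminant 4·(-70) = -280.
37 ∤ -280, so 37 is unramified.
(-70/37) = 4^18 mod 37 = 1, giving Legendre symbol 1.
Legendre symbol 1 ⇒ 37 is split.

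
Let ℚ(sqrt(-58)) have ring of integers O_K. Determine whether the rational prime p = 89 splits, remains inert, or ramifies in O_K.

-58 mod 4 = 2, hence disc K = 4·(-58) = -232 and O_K = ℤ[√-58].
Since gcd(89, -232) = 1 the prime 89 does not ramify.
Legendre symbol by Euler's criterion: (-58/89) ≡ (-58)^44 ≡ 88 (mod 89), i.e. (-58/89) = -1.
d is a non-residue mod p, hence 89 remains inert in O_K.

inert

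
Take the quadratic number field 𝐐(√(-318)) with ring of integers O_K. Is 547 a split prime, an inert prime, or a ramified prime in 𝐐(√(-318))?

Since -318 ≢ 1 mod 4, the ring of integers is ℤ[√-318] with discriminant 4·(-318) = -1272.
disc(K) = -1272 is not divisible by 547; 547 is unramified.
Euler's criterion: (-318)^273 mod 547 = 546. Thus (-318|547) = -1.
d is a non-residue mod p, hence 547 remains inert in O_K.

547 remains inert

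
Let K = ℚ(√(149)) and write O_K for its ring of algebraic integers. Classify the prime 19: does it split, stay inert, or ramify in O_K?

p splits

Since 149 ≡ 1 mod 4, the ring of integers is ℤ[(1+√149)/2] with discriminant 149.
disc(K) = 149 is not divisible by 19; 19 is unramified.
Euler's criterion: 149^9 mod 19 = 1. Thus (149|19) = 1.
Legendre symbol 1 ⇒ 19 is split.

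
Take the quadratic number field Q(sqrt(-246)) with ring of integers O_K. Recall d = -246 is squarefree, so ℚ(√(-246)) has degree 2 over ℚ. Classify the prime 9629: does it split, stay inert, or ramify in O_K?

Since -246 ≢ 1 mod 4, the ring of integers is ℤ[√-246] with discriminant 4·(-246) = -984.
9629 ∤ -984, so 9629 is unramified.
Legendre symbol by Euler's criterion: (-246/9629) ≡ (-246)^4814 ≡ 9628 (mod 9629), i.e. (-246/9629) = -1.
d is a non-residue mod p, hence 9629 remains inert in O_K.

inert — (9629) stays prime in O_K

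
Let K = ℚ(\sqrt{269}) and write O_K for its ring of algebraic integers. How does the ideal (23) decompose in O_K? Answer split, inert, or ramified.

split — (23) = 𝔭₁𝔭₂ with 𝔭₁ ≠ 𝔭₂

269 mod 4 = 1, hence disc K = 269 and O_K = ℤ[(1+√269)/2].
disc(K) = 269 is not divisible by 23; 23 is unramified.
Euler's criterion: 269^11 mod 23 = 1. Thus (269|23) = 1.
(269/23) = 1, so 23 splits.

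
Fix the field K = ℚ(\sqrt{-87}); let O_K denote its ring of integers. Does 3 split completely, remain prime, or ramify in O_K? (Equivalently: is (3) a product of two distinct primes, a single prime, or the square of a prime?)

ramified

Since -87 ≡ 1 mod 4, the ring of integers is ℤ[(1+√-87)/2] with discriminant -87.
disc(K) = -87 = 3·(-29), so p = 3 is ramified.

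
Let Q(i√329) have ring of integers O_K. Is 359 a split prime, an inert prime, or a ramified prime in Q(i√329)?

d = -329 ≡ 3 (mod 4), so O_K = ℤ[√-329] and disc(K) = 4d = -1316.
359 ∤ -1316, so 359 is unramified.
(-329/359) = 30^179 mod 359 = 1, giving Legendre symbol 1.
(-329/359) = 1, so 359 splits.

p splits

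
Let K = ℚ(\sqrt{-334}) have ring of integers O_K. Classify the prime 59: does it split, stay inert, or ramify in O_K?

d = -334 ≡ 2 (mod 4), so O_K = ℤ[√-334] and disc(K) = 4d = -1336.
disc(K) = -1336 is not divisible by 59; 59 is unramified.
(-334/59) = 20^29 mod 59 = 1, giving Legendre symbol 1.
(-334/59) = 1, so 59 splits.

splits completely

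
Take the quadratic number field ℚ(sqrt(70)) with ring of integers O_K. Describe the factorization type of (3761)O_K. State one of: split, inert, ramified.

Since 70 ≢ 1 mod 4, the ring of integers is ℤ[√70] with discriminant 4·70 = 280.
disc(K) = 280 is not divisible by 3761; 3761 is unramified.
(70/3761) = 70^1880 mod 3761 = 1, giving Legendre symbol 1.
(70/3761) = 1, so 3761 splits.

p splits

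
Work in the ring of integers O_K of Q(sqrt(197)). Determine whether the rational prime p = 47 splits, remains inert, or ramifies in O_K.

Since 197 ≡ 1 mod 4, the ring of integers is ℤ[(1+√197)/2] with discriminant 197.
disc(K) = 197 is not divisible by 47; 47 is unramified.
Compute (197/47) via Euler: 9^((47-1)/2) mod 47 = 1, so (197/47) = 1.
Legendre symbol 1 ⇒ 47 is split.

47 splits in O_K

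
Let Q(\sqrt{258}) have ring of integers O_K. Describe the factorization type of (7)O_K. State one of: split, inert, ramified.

258 mod 4 = 2, hence disc K = 4·258 = 1032 and O_K = ℤ[√258].
Since gcd(7, 1032) = 1 the prime 7 does not ramify.
Legendre symbol by Euler's criterion: (258/7) ≡ 258^3 ≡ 6 (mod 7), i.e. (258/7) = -1.
d is a non-residue mod p, hence 7 remains inert in O_K.

inert — (7) stays prime in O_K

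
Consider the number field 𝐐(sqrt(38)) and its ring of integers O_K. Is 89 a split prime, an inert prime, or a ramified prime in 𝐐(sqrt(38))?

p is inert

38 mod 4 = 2, hence disc K = 4·38 = 152 and O_K = ℤ[√38].
disc(K) = 152 is not divisible by 89; 89 is unramified.
Euler's criterion: 38^44 mod 89 = 88. Thus (38|89) = -1.
(38/89) = -1, so 89 is inert.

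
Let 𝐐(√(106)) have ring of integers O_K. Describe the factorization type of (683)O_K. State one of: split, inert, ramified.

remains prime (inert)

d = 106 ≡ 2 (mod 4), so O_K = ℤ[√106] and disc(K) = 4d = 424.
683 ∤ 424, so 683 is unramified.
Legendre symbol by Euler's criterion: (106/683) ≡ 106^341 ≡ 682 (mod 683), i.e. (106/683) = -1.
d is a non-residue mod p, hence 683 remains inert in O_K.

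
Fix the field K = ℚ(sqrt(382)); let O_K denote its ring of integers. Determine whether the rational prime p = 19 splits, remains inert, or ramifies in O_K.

inert — (19) stays prime in O_K

382 mod 4 = 2, hence disc K = 4·382 = 1528 and O_K = ℤ[√382].
disc(K) = 1528 is not divisible by 19; 19 is unramified.
Compute (382/19) via Euler: 2^((19-1)/2) mod 19 = 18, so (382/19) = -1.
Legendre symbol -1 ⇒ 19 is inert.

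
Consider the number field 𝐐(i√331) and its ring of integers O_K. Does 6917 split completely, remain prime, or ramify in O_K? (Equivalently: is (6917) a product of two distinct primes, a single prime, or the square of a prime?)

splits completely

-331 mod 4 = 1, hence disc K = -331 and O_K = ℤ[(1+√-331)/2].
6917 ∤ -331, so 6917 is unramified.
Euler's criterion: (-331)^3458 mod 6917 = 1. Thus (-331|6917) = 1.
(-331/6917) = 1, so 6917 splits.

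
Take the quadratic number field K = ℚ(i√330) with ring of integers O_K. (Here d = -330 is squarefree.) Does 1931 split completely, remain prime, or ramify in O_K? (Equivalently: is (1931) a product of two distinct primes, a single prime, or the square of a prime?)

p splits

Since -330 ≢ 1 mod 4, the ring of integers is ℤ[√-330] with discriminant 4·(-330) = -1320.
disc(K) = -1320 is not divisible by 1931; 1931 is unramified.
Compute (-330/1931) via Euler: 1601^((1931-1)/2) mod 1931 = 1, so (-330/1931) = 1.
d is a quadratic residue mod p, hence 1931 splits in O_K.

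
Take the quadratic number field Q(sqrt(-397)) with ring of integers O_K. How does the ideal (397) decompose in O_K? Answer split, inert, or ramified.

d = -397 ≡ 3 (mod 4), so O_K = ℤ[√-397] and disc(K) = 4d = -1588.
397 divides disc(K) = -1588, so 397 ramifies.

ramified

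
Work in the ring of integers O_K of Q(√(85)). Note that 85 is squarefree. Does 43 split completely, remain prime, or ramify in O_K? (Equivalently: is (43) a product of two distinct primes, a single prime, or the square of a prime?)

p is inert

Since 85 ≡ 1 mod 4, the ring of integers is ℤ[(1+√85)/2] with discriminant 85.
Since gcd(43, 85) = 1 the prime 43 does not ramify.
Euler's criterion: 85^21 mod 43 = 42. Thus (85|43) = -1.
d is a non-residue mod p, hence 43 remains inert in O_K.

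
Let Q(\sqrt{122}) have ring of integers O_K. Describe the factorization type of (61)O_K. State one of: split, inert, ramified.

ramified

Since 122 ≢ 1 mod 4, the ring of integers is ℤ[√122] with discriminant 4·122 = 488.
disc(K) = 488 = 61·8, so p = 61 is ramified.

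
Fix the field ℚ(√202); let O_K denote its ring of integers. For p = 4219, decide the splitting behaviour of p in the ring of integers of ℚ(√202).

d = 202 ≡ 2 (mod 4), so O_K = ℤ[√202] and disc(K) = 4d = 808.
Since gcd(4219, 808) = 1 the prime 4219 does not ramify.
Legendre symbol by Euler's criterion: (202/4219) ≡ 202^2109 ≡ 4218 (mod 4219), i.e. (202/4219) = -1.
Legendre symbol -1 ⇒ 4219 is inert.

remains prime (inert)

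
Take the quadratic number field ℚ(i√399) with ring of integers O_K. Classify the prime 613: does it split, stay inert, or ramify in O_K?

613 splits in O_K

-399 mod 4 = 1, hence disc K = -399 and O_K = ℤ[(1+√-399)/2].
Since gcd(613, -399) = 1 the prime 613 does not ramify.
Euler's criterion: (-399)^306 mod 613 = 1. Thus (-399|613) = 1.
Legendre symbol 1 ⇒ 613 is split.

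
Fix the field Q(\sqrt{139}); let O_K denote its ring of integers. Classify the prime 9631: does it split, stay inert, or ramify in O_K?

9631 splits in O_K

d = 139 ≡ 3 (mod 4), so O_K = ℤ[√139] and disc(K) = 4d = 556.
9631 ∤ 556, so 9631 is unramified.
(139/9631) = 139^4815 mod 9631 = 1, giving Legendre symbol 1.
Legendre symbol 1 ⇒ 9631 is split.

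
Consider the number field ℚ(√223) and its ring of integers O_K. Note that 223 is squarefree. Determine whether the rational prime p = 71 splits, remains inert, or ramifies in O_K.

p splits

223 mod 4 = 3, hence disc K = 4·223 = 892 and O_K = ℤ[√223].
Since gcd(71, 892) = 1 the prime 71 does not ramify.
Euler's criterion: 223^35 mod 71 = 1. Thus (223|71) = 1.
d is a quadratic residue mod p, hence 71 splits in O_K.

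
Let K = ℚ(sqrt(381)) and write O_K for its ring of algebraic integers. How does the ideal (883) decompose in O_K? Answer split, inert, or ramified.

split — (883) = 𝔭₁𝔭₂ with 𝔭₁ ≠ 𝔭₂

Since 381 ≡ 1 mod 4, the ring of integers is ℤ[(1+√381)/2] with discriminant 381.
Since gcd(883, 381) = 1 the prime 883 does not ramify.
Legendre symbol by Euler's criterion: (381/883) ≡ 381^441 ≡ 1 (mod 883), i.e. (381/883) = 1.
d is a quadratic residue mod p, hence 883 splits in O_K.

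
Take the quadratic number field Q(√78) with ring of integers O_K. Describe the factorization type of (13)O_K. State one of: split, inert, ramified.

78 mod 4 = 2, hence disc K = 4·78 = 312 and O_K = ℤ[√78].
Ramification test: 13 | 312. The prime 13 ramifies in K.

p ramifies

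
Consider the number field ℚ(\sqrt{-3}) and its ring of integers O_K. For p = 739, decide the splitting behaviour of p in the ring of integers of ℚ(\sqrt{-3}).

split — (739) = 𝔭₁𝔭₂ with 𝔭₁ ≠ 𝔭₂

-3 mod 4 = 1, hence disc K = -3 and O_K = ℤ[(1+√-3)/2].
739 ∤ -3, so 739 is unramified.
(-3/739) = 736^369 mod 739 = 1, giving Legendre symbol 1.
d is a quadratic residue mod p, hence 739 splits in O_K.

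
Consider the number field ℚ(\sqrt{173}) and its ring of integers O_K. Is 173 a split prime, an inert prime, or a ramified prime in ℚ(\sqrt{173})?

ramified

d = 173 ≡ 1 (mod 4), so O_K = ℤ[(1+√173)/2] and disc(K) = d = 173.
Ramification test: 173 | 173. The prime 173 ramifies in K.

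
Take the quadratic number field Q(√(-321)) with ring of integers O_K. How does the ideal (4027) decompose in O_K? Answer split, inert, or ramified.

p splits

-321 mod 4 = 3, hence disc K = 4·(-321) = -1284 and O_K = ℤ[√-321].
Since gcd(4027, -1284) = 1 the prime 4027 does not ramify.
Legendre symbol by Euler's criterion: (-321/4027) ≡ (-321)^2013 ≡ 1 (mod 4027), i.e. (-321/4027) = 1.
d is a quadratic residue mod p, hence 4027 splits in O_K.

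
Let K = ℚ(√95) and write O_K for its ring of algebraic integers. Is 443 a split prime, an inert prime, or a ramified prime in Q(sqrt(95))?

95 mod 4 = 3, hence disc K = 4·95 = 380 and O_K = ℤ[√95].
Since gcd(443, 380) = 1 the prime 443 does not ramify.
Legendre symbol by Euler's criterion: (95/443) ≡ 95^221 ≡ 1 (mod 443), i.e. (95/443) = 1.
d is a quadratic residue mod p, hence 443 splits in O_K.

split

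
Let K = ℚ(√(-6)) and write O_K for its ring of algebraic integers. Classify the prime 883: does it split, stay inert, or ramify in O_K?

883 remains inert

Since -6 ≢ 1 mod 4, the ring of integers is ℤ[√-6] with discriminant 4·(-6) = -24.
disc(K) = -24 is not divisible by 883; 883 is unramified.
(-6/883) = 877^441 mod 883 = 882, giving Legendre symbol -1.
d is a non-residue mod p, hence 883 remains inert in O_K.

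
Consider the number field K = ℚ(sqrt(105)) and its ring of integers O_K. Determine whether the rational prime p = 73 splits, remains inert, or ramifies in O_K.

d = 105 ≡ 1 (mod 4), so O_K = ℤ[(1+√105)/2] and disc(K) = d = 105.
disc(K) = 105 is not divisible by 73; 73 is unramified.
Legendre symbol by Euler's criterion: (105/73) ≡ 105^36 ≡ 1 (mod 73), i.e. (105/73) = 1.
Legendre symbol 1 ⇒ 73 is split.

split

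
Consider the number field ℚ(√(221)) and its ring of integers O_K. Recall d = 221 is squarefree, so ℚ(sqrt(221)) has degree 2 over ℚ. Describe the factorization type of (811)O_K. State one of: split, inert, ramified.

221 mod 4 = 1, hence disc K = 221 and O_K = ℤ[(1+√221)/2].
811 ∤ 221, so 811 is unramified.
Legendre symbol by Euler's criterion: (221/811) ≡ 221^405 ≡ 1 (mod 811), i.e. (221/811) = 1.
d is a quadratic residue mod p, hence 811 splits in O_K.

p splits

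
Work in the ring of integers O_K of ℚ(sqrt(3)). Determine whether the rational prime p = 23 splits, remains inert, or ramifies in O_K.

3 mod 4 = 3, hence disc K = 4·3 = 12 and O_K = ℤ[√3].
23 ∤ 12, so 23 is unramified.
Euler's criterion: 3^11 mod 23 = 1. Thus (3|23) = 1.
Legendre symbol 1 ⇒ 23 is split.

split — (23) = 𝔭₁𝔭₂ with 𝔭₁ ≠ 𝔭₂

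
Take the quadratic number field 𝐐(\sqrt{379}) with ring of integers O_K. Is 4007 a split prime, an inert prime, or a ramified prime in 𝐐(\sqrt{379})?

379 mod 4 = 3, hence disc K = 4·379 = 1516 and O_K = ℤ[√379].
Since gcd(4007, 1516) = 1 the prime 4007 does not ramify.
Compute (379/4007) via Euler: 379^((4007-1)/2) mod 4007 = 4006, so (379/4007) = -1.
d is a non-residue mod p, hence 4007 remains inert in O_K.

inert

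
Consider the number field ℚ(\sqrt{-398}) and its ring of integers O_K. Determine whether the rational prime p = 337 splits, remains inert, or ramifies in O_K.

Since -398 ≢ 1 mod 4, the ring of integers is ℤ[√-398] with discriminant 4·(-398) = -1592.
337 ∤ -1592, so 337 is unramified.
(-398/337) = 276^168 mod 337 = 336, giving Legendre symbol -1.
(-398/337) = -1, so 337 is inert.

inert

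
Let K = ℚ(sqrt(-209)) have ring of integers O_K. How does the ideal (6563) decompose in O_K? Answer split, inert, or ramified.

d = -209 ≡ 3 (mod 4), so O_K = ℤ[√-209] and disc(K) = 4d = -836.
6563 ∤ -836, so 6563 is unramified.
Legendre symbol by Euler's criterion: (-209/6563) ≡ (-209)^3281 ≡ 6562 (mod 6563), i.e. (-209/6563) = -1.
(-209/6563) = -1, so 6563 is inert.

inert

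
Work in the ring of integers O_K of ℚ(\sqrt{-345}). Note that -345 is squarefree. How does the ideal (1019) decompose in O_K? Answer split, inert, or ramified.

-345 mod 4 = 3, hence disc K = 4·(-345) = -1380 and O_K = ℤ[√-345].
disc(K) = -1380 is not divisible by 1019; 1019 is unramified.
Euler's criterion: (-345)^509 mod 1019 = 1018. Thus (-345|1019) = -1.
d is a non-residue mod p, hence 1019 remains inert in O_K.

inert — (1019) stays prime in O_K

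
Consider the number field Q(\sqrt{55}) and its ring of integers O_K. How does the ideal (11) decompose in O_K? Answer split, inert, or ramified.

ramified — (11) = 𝔭²

d = 55 ≡ 3 (mod 4), so O_K = ℤ[√55] and disc(K) = 4d = 220.
Ramification test: 11 | 220. The prime 11 ramifies in K.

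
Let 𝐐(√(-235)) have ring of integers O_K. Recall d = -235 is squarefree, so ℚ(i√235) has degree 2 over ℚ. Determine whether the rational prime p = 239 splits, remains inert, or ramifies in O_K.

-235 mod 4 = 1, hence disc K = -235 and O_K = ℤ[(1+√-235)/2].
disc(K) = -235 is not divisible by 239; 239 is unramified.
Compute (-235/239) via Euler: 4^((239-1)/2) mod 239 = 1, so (-235/239) = 1.
d is a quadratic residue mod p, hence 239 splits in O_K.

split — (239) = 𝔭₁𝔭₂ with 𝔭₁ ≠ 𝔭₂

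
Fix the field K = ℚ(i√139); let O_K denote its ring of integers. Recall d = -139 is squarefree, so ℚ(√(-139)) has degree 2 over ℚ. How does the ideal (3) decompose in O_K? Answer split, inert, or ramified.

p is inert

d = -139 ≡ 1 (mod 4), so O_K = ℤ[(1+√-139)/2] and disc(K) = d = -139.
3 ∤ -139, so 3 is unramified.
Euler's criterion: (-139)^1 mod 3 = 2. Thus (-139|3) = -1.
(-139/3) = -1, so 3 is inert.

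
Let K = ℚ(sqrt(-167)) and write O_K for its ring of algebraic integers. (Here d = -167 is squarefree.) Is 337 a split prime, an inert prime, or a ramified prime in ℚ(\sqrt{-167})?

-167 mod 4 = 1, hence disc K = -167 and O_K = ℤ[(1+√-167)/2].
Since gcd(337, -167) = 1 the prime 337 does not ramify.
Compute (-167/337) via Euler: 170^((337-1)/2) mod 337 = 1, so (-167/337) = 1.
(-167/337) = 1, so 337 splits.

337 splits in O_K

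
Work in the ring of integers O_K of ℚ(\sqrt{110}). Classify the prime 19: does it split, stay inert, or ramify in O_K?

19 remains inert

Since 110 ≢ 1 mod 4, the ring of integers is ℤ[√110] with discriminant 4·110 = 440.
disc(K) = 440 is not divisible by 19; 19 is unramified.
Legendre symbol by Euler's criterion: (110/19) ≡ 110^9 ≡ 18 (mod 19), i.e. (110/19) = -1.
d is a non-residue mod p, hence 19 remains inert in O_K.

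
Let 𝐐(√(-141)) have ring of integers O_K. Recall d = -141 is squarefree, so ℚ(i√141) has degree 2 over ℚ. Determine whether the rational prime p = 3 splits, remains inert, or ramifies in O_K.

-141 mod 4 = 3, hence disc K = 4·(-141) = -564 and O_K = ℤ[√-141].
disc(K) = -564 = 3·(-188), so p = 3 is ramified.

ramified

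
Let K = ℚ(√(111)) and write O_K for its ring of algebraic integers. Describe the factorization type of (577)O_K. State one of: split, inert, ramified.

p is inert

d = 111 ≡ 3 (mod 4), so O_K = ℤ[√111] and disc(K) = 4d = 444.
Since gcd(577, 444) = 1 the prime 577 does not ramify.
(111/577) = 111^288 mod 577 = 576, giving Legendre symbol -1.
(111/577) = -1, so 577 is inert.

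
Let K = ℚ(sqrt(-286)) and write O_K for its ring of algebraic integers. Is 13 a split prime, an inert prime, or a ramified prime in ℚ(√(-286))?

d = -286 ≡ 2 (mod 4), so O_K = ℤ[√-286] and disc(K) = 4d = -1144.
13 divides disc(K) = -1144, so 13 ramifies.

13 is ramified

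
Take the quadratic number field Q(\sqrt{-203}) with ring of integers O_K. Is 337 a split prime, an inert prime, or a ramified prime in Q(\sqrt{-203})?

Since -203 ≡ 1 mod 4, the ring of integers is ℤ[(1+√-203)/2] with discriminant -203.
Since gcd(337, -203) = 1 the prime 337 does not ramify.
(-203/337) = 134^168 mod 337 = 336, giving Legendre symbol -1.
(-203/337) = -1, so 337 is inert.

inert — (337) stays prime in O_K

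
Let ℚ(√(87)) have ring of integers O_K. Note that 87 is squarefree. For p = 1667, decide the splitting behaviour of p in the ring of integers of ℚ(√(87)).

p is inert

Since 87 ≢ 1 mod 4, the ring of integers is ℤ[√87] with discriminant 4·87 = 348.
Since gcd(1667, 348) = 1 the prime 1667 does not ramify.
Euler's criterion: 87^833 mod 1667 = 1666. Thus (87|1667) = -1.
Legendre symbol -1 ⇒ 1667 is inert.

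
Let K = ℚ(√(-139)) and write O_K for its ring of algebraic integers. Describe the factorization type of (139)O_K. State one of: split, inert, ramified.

d = -139 ≡ 1 (mod 4), so O_K = ℤ[(1+√-139)/2] and disc(K) = d = -139.
disc(K) = -139 = 139·(-1), so p = 139 is ramified.

ramifies in O_K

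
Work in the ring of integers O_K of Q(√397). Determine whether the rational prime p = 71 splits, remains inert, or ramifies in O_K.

inert — (71) stays prime in O_K

Since 397 ≡ 1 mod 4, the ring of integers is ℤ[(1+√397)/2] with discriminant 397.
disc(K) = 397 is not divisible by 71; 71 is unramified.
Compute (397/71) via Euler: 42^((71-1)/2) mod 71 = 70, so (397/71) = -1.
Legendre symbol -1 ⇒ 71 is inert.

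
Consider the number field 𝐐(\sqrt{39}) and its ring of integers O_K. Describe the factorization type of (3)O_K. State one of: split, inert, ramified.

Since 39 ≢ 1 mod 4, the ring of integers is ℤ[√39] with discriminant 4·39 = 156.
Ramification test: 3 | 156. The prime 3 ramifies in K.

ramifies in O_K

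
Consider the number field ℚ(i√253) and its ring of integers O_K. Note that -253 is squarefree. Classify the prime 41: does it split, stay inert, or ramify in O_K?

remains prime (inert)

d = -253 ≡ 3 (mod 4), so O_K = ℤ[√-253] and disc(K) = 4d = -1012.
41 ∤ -1012, so 41 is unramified.
Euler's criterion: (-253)^20 mod 41 = 40. Thus (-253|41) = -1.
(-253/41) = -1, so 41 is inert.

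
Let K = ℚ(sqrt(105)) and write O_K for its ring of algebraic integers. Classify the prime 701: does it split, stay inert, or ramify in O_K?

Since 105 ≡ 1 mod 4, the ring of integers is ℤ[(1+√105)/2] with discriminant 105.
disc(K) = 105 is not divisible by 701; 701 is unramified.
Compute (105/701) via Euler: 105^((701-1)/2) mod 701 = 700, so (105/701) = -1.
d is a non-residue mod p, hence 701 remains inert in O_K.

remains prime (inert)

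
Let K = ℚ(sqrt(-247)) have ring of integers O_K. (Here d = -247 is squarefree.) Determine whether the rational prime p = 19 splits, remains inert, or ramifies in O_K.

-247 mod 4 = 1, hence disc K = -247 and O_K = ℤ[(1+√-247)/2].
19 divides disc(K) = -247, so 19 ramifies.

ramifies in O_K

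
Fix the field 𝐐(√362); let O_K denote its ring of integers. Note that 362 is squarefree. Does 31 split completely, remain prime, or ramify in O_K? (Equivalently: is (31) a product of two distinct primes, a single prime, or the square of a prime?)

d = 362 ≡ 2 (mod 4), so O_K = ℤ[√362] and disc(K) = 4d = 1448.
Since gcd(31, 1448) = 1 the prime 31 does not ramify.
Compute (362/31) via Euler: 21^((31-1)/2) mod 31 = 30, so (362/31) = -1.
d is a non-residue mod p, hence 31 remains inert in O_K.

inert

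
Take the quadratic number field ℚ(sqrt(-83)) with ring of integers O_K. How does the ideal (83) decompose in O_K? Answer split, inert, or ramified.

Since -83 ≡ 1 mod 4, the ring of integers is ℤ[(1+√-83)/2] with discriminant -83.
Ramification test: 83 | -83. The prime 83 ramifies in K.

ramified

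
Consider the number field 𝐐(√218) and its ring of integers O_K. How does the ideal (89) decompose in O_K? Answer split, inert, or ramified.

218 mod 4 = 2, hence disc K = 4·218 = 872 and O_K = ℤ[√218].
89 ∤ 872, so 89 is unramified.
Legendre symbol by Euler's criterion: (218/89) ≡ 218^44 ≡ 1 (mod 89), i.e. (218/89) = 1.
Legendre symbol 1 ⇒ 89 is split.

split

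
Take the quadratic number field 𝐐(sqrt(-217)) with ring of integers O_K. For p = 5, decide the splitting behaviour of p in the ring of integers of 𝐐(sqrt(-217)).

5 remains inert

d = -217 ≡ 3 (mod 4), so O_K = ℤ[√-217] and disc(K) = 4d = -868.
Since gcd(5, -868) = 1 the prime 5 does not ramify.
(-217/5) = 3^2 mod 5 = 4, giving Legendre symbol -1.
Legendre symbol -1 ⇒ 5 is inert.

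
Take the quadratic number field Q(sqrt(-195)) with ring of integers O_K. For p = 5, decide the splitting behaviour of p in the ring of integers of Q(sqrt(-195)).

d = -195 ≡ 1 (mod 4), so O_K = ℤ[(1+√-195)/2] and disc(K) = d = -195.
5 divides disc(K) = -195, so 5 ramifies.

ramified — (5) = 𝔭²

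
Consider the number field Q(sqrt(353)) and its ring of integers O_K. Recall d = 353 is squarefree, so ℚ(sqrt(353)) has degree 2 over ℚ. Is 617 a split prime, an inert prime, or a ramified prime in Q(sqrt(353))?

d = 353 ≡ 1 (mod 4), so O_K = ℤ[(1+√353)/2] and disc(K) = d = 353.
617 ∤ 353, so 617 is unramified.
Compute (353/617) via Euler: 353^((617-1)/2) mod 617 = 616, so (353/617) = -1.
Legendre symbol -1 ⇒ 617 is inert.

617 remains inert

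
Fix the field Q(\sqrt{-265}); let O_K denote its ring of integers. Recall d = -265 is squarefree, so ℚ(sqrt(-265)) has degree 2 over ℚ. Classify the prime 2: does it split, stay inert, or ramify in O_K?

2 is ramified

-265 mod 4 = 3, hence disc K = 4·(-265) = -1060 and O_K = ℤ[√-265].
Ramification test: 2 | -1060. The prime 2 ramifies in K.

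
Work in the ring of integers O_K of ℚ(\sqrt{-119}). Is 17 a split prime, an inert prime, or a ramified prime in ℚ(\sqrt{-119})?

-119 mod 4 = 1, hence disc K = -119 and O_K = ℤ[(1+√-119)/2].
17 divides disc(K) = -119, so 17 ramifies.

17 is ramified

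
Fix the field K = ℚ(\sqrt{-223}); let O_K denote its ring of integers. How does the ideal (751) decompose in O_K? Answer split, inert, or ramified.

p splits

d = -223 ≡ 1 (mod 4), so O_K = ℤ[(1+√-223)/2] and disc(K) = d = -223.
751 ∤ -223, so 751 is unramified.
Legendre symbol by Euler's criterion: (-223/751) ≡ (-223)^375 ≡ 1 (mod 751), i.e. (-223/751) = 1.
d is a quadratic residue mod p, hence 751 splits in O_K.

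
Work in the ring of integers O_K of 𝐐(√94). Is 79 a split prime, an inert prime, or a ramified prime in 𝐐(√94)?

Since 94 ≢ 1 mod 4, the ring of integers is ℤ[√94] with discriminant 4·94 = 376.
disc(K) = 376 is not divisible by 79; 79 is unramified.
Legendre symbol by Euler's criterion: (94/79) ≡ 94^39 ≡ 78 (mod 79), i.e. (94/79) = -1.
Legendre symbol -1 ⇒ 79 is inert.

inert — (79) stays prime in O_K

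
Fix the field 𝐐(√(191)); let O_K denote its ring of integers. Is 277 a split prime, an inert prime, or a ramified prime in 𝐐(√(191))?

split — (277) = 𝔭₁𝔭₂ with 𝔭₁ ≠ 𝔭₂

Since 191 ≢ 1 mod 4, the ring of integers is ℤ[√191] with discriminant 4·191 = 764.
277 ∤ 764, so 277 is unramified.
(191/277) = 191^138 mod 277 = 1, giving Legendre symbol 1.
(191/277) = 1, so 277 splits.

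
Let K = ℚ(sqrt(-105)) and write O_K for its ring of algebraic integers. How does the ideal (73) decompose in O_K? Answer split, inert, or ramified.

p splits

Since -105 ≢ 1 mod 4, the ring of integers is ℤ[√-105] with discriminant 4·(-105) = -420.
disc(K) = -420 is not divisible by 73; 73 is unramified.
Legendre symbol by Euler's criterion: (-105/73) ≡ (-105)^36 ≡ 1 (mod 73), i.e. (-105/73) = 1.
Legendre symbol 1 ⇒ 73 is split.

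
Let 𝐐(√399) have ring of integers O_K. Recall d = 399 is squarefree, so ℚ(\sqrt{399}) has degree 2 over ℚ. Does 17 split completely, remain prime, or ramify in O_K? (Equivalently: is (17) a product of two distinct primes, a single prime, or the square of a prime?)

17 splits in O_K

Since 399 ≢ 1 mod 4, the ring of integers is ℤ[√399] with discriminant 4·399 = 1596.
Since gcd(17, 1596) = 1 the prime 17 does not ramify.
Compute (399/17) via Euler: 8^((17-1)/2) mod 17 = 1, so (399/17) = 1.
d is a quadratic residue mod p, hence 17 splits in O_K.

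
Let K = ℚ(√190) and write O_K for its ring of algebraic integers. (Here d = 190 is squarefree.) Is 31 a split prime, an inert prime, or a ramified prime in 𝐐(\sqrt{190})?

d = 190 ≡ 2 (mod 4), so O_K = ℤ[√190] and disc(K) = 4d = 760.
Since gcd(31, 760) = 1 the prime 31 does not ramify.
Euler's criterion: 190^15 mod 31 = 1. Thus (190|31) = 1.
d is a quadratic residue mod p, hence 31 splits in O_K.

p splits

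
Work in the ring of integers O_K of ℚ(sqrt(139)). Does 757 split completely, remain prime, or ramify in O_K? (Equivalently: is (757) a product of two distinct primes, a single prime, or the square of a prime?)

139 mod 4 = 3, hence disc K = 4·139 = 556 and O_K = ℤ[√139].
Since gcd(757, 556) = 1 the prime 757 does not ramify.
(139/757) = 139^378 mod 757 = 756, giving Legendre symbol -1.
d is a non-residue mod p, hence 757 remains inert in O_K.

inert — (757) stays prime in O_K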